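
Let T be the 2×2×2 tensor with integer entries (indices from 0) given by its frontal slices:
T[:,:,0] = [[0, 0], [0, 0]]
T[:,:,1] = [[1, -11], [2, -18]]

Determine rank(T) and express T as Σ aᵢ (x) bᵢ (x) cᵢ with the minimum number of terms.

rank(T) = 2

Lower bound: the mode-1 unfolding of T (rows indexed by i, columns by (j,k) = (0,0), (0,1), (1,0), (1,1)) is [[0, 1, 0, -11], [0, 2, 0, -18]].
There the 2×2 minor on rows i ∈ {0, 1}, columns (j,k) ∈ {(0,1), (1,1)} is det [[1, -11], [2, -18]] = 4 ≠ 0, so this unfolding has rank ≥ 2; CP rank is at least every unfolding rank, so rank(T) ≥ 2. (Flattening ranks never certify an upper bound on CP rank; for that we must actually write T with 2 rank-1 terms.)
Upper bound — finding two terms. Every mode-3 slice of T is a multiple of one matrix: T[:,:,k] = c[k]·M with c = [0, 1] and M = [[1, -11], [2, -18]] (rows indexed by i, columns by j). So it suffices to write M as a sum of two rank-1 matrices.
Splitting M by its rows (i = 0, 1), M = [1, 0][1, -11]ᵀ + [0, 1][2, -18]ᵀ.
Hence T = [1, 0] (x) [1, -11] (x) [0, 1] + [0, 1] (x) [2, -18] (x) [0, 1], so rank(T) ≤ 2.
These bounds meet, so rank(T) = 2.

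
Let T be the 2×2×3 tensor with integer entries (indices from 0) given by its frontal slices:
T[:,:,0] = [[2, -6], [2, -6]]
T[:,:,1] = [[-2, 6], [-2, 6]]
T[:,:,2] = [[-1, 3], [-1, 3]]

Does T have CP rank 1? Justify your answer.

Yes

The mode-1 fibre T[:,0,0] = [2, 2] gives a = [1, 1] (primitive direction); the mode-2 fibre T[0,:,0] = [2, -6] gives b = [1, -3]; then c[k] = T[0,0,k] / (a[0]·b[0]) = [2, -2, -1] / 1 = [2, -2, -1].
Expanding [1, 1] ⊗ [1, -3] ⊗ [2, -2, -1] reproduces all 12 entries of T, so T = [1, 1] ⊗ [1, -3] ⊗ [2, -2, -1] and rank(T) ≤ 1.
Equivalently every frontal slice T[:,:,k] is c[k] times the rank-1 matrix [1, 1] ⊗ [1, -3]. So T has rank 1 (it is nonzero).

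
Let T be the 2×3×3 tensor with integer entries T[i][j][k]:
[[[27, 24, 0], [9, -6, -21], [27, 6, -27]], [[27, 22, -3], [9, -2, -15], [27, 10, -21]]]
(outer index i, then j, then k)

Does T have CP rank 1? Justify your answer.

The mode-3 unfolding of T (rows indexed by k, columns by (i,j) = (0,0), (0,1), (0,2), (1,0), (1,1), (1,2)) is [[27, 9, 27, 27, 9, 27], [24, -6, 6, 22, -2, 10], [0, -21, -27, -3, -15, -21]].
There the 2×2 minor on rows k ∈ {0, 1}, columns (i,j) ∈ {(0,0), (0,1)} is det [[27, 9], [24, -6]] = -378 ≠ 0, so this unfolding has rank ≥ 2; CP rank is at least every unfolding rank, so rank(T) ≥ 2.
In particular rank(T) ≥ 2 > 1, so T is not rank-1.

No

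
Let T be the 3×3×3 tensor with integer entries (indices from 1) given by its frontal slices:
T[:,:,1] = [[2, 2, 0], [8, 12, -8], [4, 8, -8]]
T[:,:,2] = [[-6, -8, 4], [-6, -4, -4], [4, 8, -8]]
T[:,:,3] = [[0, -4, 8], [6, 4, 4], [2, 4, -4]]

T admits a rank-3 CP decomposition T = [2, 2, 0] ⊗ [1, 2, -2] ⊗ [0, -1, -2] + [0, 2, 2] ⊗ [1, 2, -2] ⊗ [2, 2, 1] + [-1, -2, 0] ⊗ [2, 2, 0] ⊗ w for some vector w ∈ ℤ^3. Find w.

Subtract the known terms from T to get the rank-1 residual R = [-1, -2, 0] ⊗ [2, 2, 0] ⊗ w, so R[i,j,k] = a[i]·b[j]·w[k]. Pick indices with nonzero a[1]·b[1] = (-1)·(2) = -2. Only the fibre through (1,1,·) is needed: R[1,1,:] = T[1,1,:] − Σₗ aₗ[1]bₗ[1]cₗ = [2, -6, 0] − (2)·(1)·[0, -1, -2] − (0)·(1)·[2, 2, 1] = [2, -4, 4]. Then w[k] = R[1,1,k] / -2 for each k, giving w = [2, -4, 4] / -2 = [-1, 2, -2].

w = [-1, 2, -2]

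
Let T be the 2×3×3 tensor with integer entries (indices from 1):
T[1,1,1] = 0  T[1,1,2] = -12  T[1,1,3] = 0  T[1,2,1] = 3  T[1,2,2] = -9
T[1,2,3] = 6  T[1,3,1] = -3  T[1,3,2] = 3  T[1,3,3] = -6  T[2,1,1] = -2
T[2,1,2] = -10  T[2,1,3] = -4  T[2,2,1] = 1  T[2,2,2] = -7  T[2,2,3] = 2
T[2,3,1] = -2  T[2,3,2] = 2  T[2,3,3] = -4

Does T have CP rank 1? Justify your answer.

No

The mode-3 unfolding of T (rows indexed by k, columns by (i,j) = (1,1), (1,2), (1,3), (2,1), (2,2), (2,3)) is [[0, 3, -3, -2, 1, -2], [-12, -9, 3, -10, -7, 2], [0, 6, -6, -4, 2, -4]].
There the 2×2 minor on rows k ∈ {1, 2}, columns (i,j) ∈ {(1,1), (1,2)} is det [[0, 3], [-12, -9]] = 36 ≠ 0, so this unfolding has rank ≥ 2; CP rank is at least every unfolding rank, so rank(T) ≥ 2.
In particular rank(T) ≥ 2 > 1, so T is not rank-1.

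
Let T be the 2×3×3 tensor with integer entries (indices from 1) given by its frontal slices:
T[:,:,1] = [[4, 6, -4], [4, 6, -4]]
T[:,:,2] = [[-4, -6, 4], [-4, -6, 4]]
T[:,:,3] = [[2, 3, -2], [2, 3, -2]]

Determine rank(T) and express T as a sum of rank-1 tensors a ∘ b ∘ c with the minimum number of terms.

rank(T) = 1

Lower bound: T ≠ 0 (e.g. T[1,1,1] = 4), so rank(T) ≥ 1.
Upper bound: the mode-1 fibre T[:,1,1] = [4, 4] gives a = [1, 1] (primitive direction); the mode-2 fibre T[1,:,1] = [4, 6, -4] gives b = [2, 3, -2]; then c[k] = T[1,1,k] / (a[1]·b[1]) = [4, -4, 2] / 2 = [2, -2, 1].
Expanding [1, 1] ∘ [2, 3, -2] ∘ [2, -2, 1] reproduces all 18 entries of T, so T = [1, 1] ∘ [2, 3, -2] ∘ [2, -2, 1] and rank(T) ≤ 1.
These bounds meet, so rank(T) = 1.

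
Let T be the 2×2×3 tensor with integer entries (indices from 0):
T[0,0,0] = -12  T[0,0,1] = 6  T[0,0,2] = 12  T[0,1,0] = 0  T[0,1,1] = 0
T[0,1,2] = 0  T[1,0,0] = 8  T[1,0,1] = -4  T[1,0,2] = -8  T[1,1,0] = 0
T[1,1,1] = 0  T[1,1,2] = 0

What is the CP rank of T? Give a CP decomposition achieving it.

rank(T) = 1

Lower bound: T ≠ 0 (e.g. T[0,0,0] = -12), so rank(T) ≥ 1.
Upper bound: the mode-1 fibre T[:,0,0] = [-12, 8] gives a = [3, -2] (primitive direction); the mode-2 fibre T[0,:,0] = [-12, 0] gives b = [1, 0]; then c[k] = T[0,0,k] / (a[0]·b[0]) = [-12, 6, 12] / 3 = [-4, 2, 4].
Expanding [3, -2] ⊗ [1, 0] ⊗ [-4, 2, 4] reproduces all 12 entries of T, so T = [3, -2] ⊗ [1, 0] ⊗ [-4, 2, 4] and rank(T) ≤ 1.
These bounds meet, so rank(T) = 1.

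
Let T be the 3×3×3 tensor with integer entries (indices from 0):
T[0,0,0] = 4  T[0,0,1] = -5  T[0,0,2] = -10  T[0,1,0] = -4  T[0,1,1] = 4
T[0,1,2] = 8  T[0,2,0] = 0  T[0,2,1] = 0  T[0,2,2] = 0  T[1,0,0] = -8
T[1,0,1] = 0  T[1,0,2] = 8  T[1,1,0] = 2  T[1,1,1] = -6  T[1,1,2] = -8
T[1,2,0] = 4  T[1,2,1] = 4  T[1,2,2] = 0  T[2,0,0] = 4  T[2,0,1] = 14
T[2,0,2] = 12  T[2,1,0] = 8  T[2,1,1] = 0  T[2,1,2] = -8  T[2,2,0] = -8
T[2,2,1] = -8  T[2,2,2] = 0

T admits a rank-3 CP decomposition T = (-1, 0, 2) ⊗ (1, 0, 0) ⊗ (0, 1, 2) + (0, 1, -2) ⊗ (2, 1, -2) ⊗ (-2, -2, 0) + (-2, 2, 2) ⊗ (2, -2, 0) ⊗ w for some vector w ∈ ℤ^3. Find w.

w = (-1, 1, 2)

Subtract the known terms from T to get the rank-1 residual R = (-2, 2, 2) ⊗ (2, -2, 0) ⊗ w, so R[i,j,k] = a[i]·b[j]·w[k]. Pick indices with nonzero a[0]·b[0] = (-2)·(2) = -4. Only the fibre through (0,0,·) is needed: R[0,0,:] = T[0,0,:] − Σₗ aₗ[0]bₗ[0]cₗ = [4, -5, -10] − (-1)·(1)·(0, 1, 2) − (0)·(2)·(-2, -2, 0) = [4, -4, -8]. Then w[k] = R[0,0,k] / -4 for each k, giving w = [4, -4, -8] / -4 = (-1, 1, 2).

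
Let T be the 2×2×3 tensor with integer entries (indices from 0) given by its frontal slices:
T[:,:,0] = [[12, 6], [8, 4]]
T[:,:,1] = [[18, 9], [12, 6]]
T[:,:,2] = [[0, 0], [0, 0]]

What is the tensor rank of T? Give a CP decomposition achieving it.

Lower bound: T ≠ 0 (e.g. T[0,0,0] = 12), so rank(T) ≥ 1.
Upper bound: if T = a ∘ b ∘ c then every fibre of T is a multiple of the corresponding factor, so read the factors off the fibres through the nonzero entry T[0,0,0] = 12.
The mode-1 fibre T[:,0,0] = [12, 8] gives a = [3, 2] (primitive direction); the mode-2 fibre T[0,:,0] = [12, 6] gives b = [2, 1]; then c[k] = T[0,0,k] / (a[0]·b[0]) = [12, 18, 0] / 6 = [2, 3, 0].
Expanding [3, 2] ∘ [2, 1] ∘ [2, 3, 0] reproduces all 12 entries of T, so T = [3, 2] ∘ [2, 1] ∘ [2, 3, 0] and rank(T) ≤ 1.
These bounds meet, so rank(T) = 1.

rank(T) = 1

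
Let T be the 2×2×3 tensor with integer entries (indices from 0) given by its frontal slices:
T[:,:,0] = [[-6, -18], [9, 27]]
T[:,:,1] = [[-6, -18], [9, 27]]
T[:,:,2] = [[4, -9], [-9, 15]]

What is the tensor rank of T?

2

Lower bound: the mode-2 unfolding of T (rows indexed by j, columns by (i,k) = (0,0), (0,1), (0,2), (1,0), (1,1), (1,2)) is [[-6, -6, 4, 9, 9, -9], [-18, -18, -9, 27, 27, 15]].
There the 2×2 minor on rows j ∈ {0, 1}, columns (i,k) ∈ {(0,0), (0,2)} is det [[-6, 4], [-18, -9]] = 126 ≠ 0, so this unfolding has rank ≥ 2; CP rank is at least every unfolding rank, so rank(T) ≥ 2. (Flattening ranks never certify an upper bound on CP rank; for that we must actually write T with 2 rank-1 terms.)
Upper bound — finding two terms. Write S_k = T[:,:,k] for the frontal slices: S₀ = [[-6, -18], [9, 27]], S₁ = [[-6, -18], [9, 27]], S₂ = [[4, -9], [-9, 15]].
If T = a₁ ⊗ b₁ ⊗ c₁ + a₂ ⊗ b₂ ⊗ c₂ then each S_k = c₁[k]·a₁b₁ᵀ + c₂[k]·a₂b₂ᵀ. S₀ and S₂ are linearly independent, so a₁b₁ᵀ and a₂b₂ᵀ must span the same plane of matrices: they are the rank-1 matrices of the form x·S₀ + y·S₂.
det(x·S₀ + y·S₂) is −63·xy − 21·y² = (-21)·(y)(3·x + y), vanishing at (x:y) = (1:0) and (1:-3).
M₁ = S₀ = [[-6, -18], [9, 27]] = (-3)·[2, -3][1, 3]ᵀ and M₂ = S₀ − 3·S₂ = [[-18, 9], [36, -18]] = (-9)·[1, -2][2, -1]ᵀ, so take a₁ = [2, -3], b₁ = [1, 3], a₂ = [1, -2], b₂ = [2, -1].
Each slice is an integer combination of E₁ = a₁b₁ᵀ and E₂ = a₂b₂ᵀ: S₀ = −3·E₁, S₁ = −3·E₁, S₂ = −E₁ + 3·E₂; reading off coefficients, c₁ = [-3, -3, -1] and c₂ = [0, 0, 3].
Hence T = [2, -3] ⊗ [1, 3] ⊗ [-3, -3, -1] + [1, -2] ⊗ [2, -1] ⊗ [0, 0, 3], so rank(T) ≤ 2.
These bounds meet, so rank(T) = 2.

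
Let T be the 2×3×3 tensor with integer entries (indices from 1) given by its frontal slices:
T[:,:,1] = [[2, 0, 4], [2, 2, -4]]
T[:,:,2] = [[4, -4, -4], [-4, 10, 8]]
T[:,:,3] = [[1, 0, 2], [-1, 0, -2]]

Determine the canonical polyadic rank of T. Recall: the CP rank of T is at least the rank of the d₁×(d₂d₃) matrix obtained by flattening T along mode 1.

3

Lower bound: in the mode-3 unfolding of T (rows indexed by k, columns by (i,j)) the 3×3 minor on rows k ∈ {1, 2, 3}, columns (i,j) ∈ {(1,1), (1,2), (2,1)} is det [[2, 0, 2], [4, -4, -4], [1, 0, -1]] = 16 ≠ 0, so that unfolding has rank ≥ 3 and hence rank(T) ≥ 3 (CP rank is at least every unfolding rank, though it can be larger).
Upper bound: T is a sum of 3 rank-1 terms, T = [0, 1] ⊗ [2, 1, 0] ⊗ [2, 2, 0] + [1, -2] ⊗ [1, -1, -1] ⊗ [0, 4, 0] + [1, -1] ⊗ [1, 0, 2] ⊗ [2, 0, 1] (written with every a and b primitive with positive leading entry and the scale carried by c; CP decompositions are not unique, and this one is verified by expanding entrywise), so rank(T) ≤ 3.
These bounds meet, so rank(T) = 3.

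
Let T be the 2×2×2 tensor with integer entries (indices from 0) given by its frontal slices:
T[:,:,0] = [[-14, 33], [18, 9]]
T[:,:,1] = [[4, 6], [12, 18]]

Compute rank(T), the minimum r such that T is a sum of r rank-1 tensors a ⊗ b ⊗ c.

Lower bound: in the mode-1 unfolding of T (rows indexed by i, columns by (j,k)) the 2×2 minor on rows i ∈ {0, 1}, columns (j,k) ∈ {(0,0), (0,1)} is det [[-14, 4], [18, 12]] = -240 ≠ 0, so that unfolding has rank ≥ 2 and hence rank(T) ≥ 2 (CP rank is at least every unfolding rank, though it can be larger).
Upper bound: with S_k = T[:,:,k], the two rank-1 terms a₁b₁ᵀ, a₂b₂ᵀ are the rank-1 members of the pencil x·S₀ + y·S₁.
det(x·S₀ + y·S₁) is −720·x² − 720·xy = (-720)·(x + y)(x), vanishing at (x:y) = (1:-1) and (0:1).
M₁ = S₀ − S₁ = [[-18, 27], [6, -9]] = (-3)·(3, -1)(2, -3)ᵀ and M₂ = S₁ = [[4, 6], [12, 18]] = 2·(1, 3)(2, 3)ᵀ, so take a₁ = (3, -1), b₁ = (2, -3), a₂ = (1, 3), b₂ = (2, 3).
Each slice is an integer combination of E₁ = a₁b₁ᵀ and E₂ = a₂b₂ᵀ: S₀ = −3·E₁ + 2·E₂, S₁ = 2·E₂; reading off coefficients, c₁ = (-3, 0) and c₂ = (2, 2).
Hence T = (3, -1) ⊗ (2, -3) ⊗ (-3, 0) + (1, 3) ⊗ (2, 3) ⊗ (2, 2), so rank(T) ≤ 2.
These bounds meet, so rank(T) = 2.

2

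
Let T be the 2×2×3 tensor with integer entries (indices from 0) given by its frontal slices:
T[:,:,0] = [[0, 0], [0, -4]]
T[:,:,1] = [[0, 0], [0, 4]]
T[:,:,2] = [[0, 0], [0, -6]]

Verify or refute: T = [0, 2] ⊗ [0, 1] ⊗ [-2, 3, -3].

Reconstruct entry (1,1,1) from the claimed factors: Σₗ aₗ[1]bₗ[1]cₗ[1] = (2)·(1)·(3) = 6, but T[1,1,1] = 4. The claim is false.

No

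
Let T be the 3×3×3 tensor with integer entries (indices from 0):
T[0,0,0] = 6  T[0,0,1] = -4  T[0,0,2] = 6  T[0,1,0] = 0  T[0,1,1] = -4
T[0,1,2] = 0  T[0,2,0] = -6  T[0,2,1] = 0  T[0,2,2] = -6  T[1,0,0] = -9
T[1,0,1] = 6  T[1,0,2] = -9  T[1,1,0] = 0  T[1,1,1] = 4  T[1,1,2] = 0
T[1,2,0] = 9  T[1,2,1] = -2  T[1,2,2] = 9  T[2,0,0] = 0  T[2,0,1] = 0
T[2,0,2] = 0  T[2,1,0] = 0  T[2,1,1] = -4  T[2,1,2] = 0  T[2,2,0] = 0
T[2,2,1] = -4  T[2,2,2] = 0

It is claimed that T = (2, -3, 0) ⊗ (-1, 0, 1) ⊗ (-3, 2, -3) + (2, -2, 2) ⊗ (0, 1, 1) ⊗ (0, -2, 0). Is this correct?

Yes

Reconstruct entrywise from the claimed factors. For example, T[2,2,2] = 0 and Σₗ aₗ[2]bₗ[2]cₗ[2] = (0)·(1)·(-3) + (2)·(1)·(0) = 0; checking all 27 entries, every one matches. The claim holds.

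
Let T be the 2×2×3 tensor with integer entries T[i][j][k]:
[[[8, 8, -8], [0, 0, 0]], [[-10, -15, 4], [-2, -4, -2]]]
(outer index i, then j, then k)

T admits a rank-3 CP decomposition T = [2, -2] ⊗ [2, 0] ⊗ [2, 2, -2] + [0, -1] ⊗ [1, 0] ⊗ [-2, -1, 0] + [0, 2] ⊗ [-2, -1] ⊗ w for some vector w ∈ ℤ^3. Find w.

Subtract the known terms from T to get the rank-1 residual R = [0, 2] ⊗ [-2, -1] ⊗ w, so R[i,j,k] = a[i]·b[j]·w[k]. Pick indices with nonzero a[1]·b[0] = (2)·(-2) = -4. Only the fibre through (1,0,·) is needed: R[1,0,:] = T[1,0,:] − Σₗ aₗ[1]bₗ[0]cₗ = [-10, -15, 4] − (-2)·(2)·[2, 2, -2] − (-1)·(1)·[-2, -1, 0] = [-4, -8, -4]. Then w[k] = R[1,0,k] / -4 for each k, giving w = [-4, -8, -4] / -4 = [1, 2, 1].

w = [1, 2, 1]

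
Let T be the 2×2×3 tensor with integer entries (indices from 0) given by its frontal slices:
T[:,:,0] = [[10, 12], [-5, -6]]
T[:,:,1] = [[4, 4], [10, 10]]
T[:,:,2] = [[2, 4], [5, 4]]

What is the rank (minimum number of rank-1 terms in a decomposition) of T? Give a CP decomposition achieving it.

Lower bound: in the mode-3 unfolding of T (rows indexed by k, columns by (i,j)) the 3×3 minor on rows k ∈ {0, 1, 2}, columns (i,j) ∈ {(0,0), (0,1), (1,0)} is det [[10, 12, -5], [4, 4, 10], [2, 4, 5]] = -240 ≠ 0, so that unfolding has rank ≥ 3 and hence rank(T) ≥ 3 (CP rank is at least every unfolding rank, though it can be larger).
Upper bound: T is a sum of 3 rank-1 terms, T = (1, 1) ∘ (1, 1) ∘ (0, 8, 4) + (2, -1) ∘ (1, 1) ∘ (4, -2, -2) + (2, -1) ∘ (1, 2) ∘ (1, 0, 1) (written with every a and b primitive with positive leading entry and the scale carried by c; CP decompositions are not unique, and this one is verified by expanding entrywise), so rank(T) ≤ 3.
These bounds meet, so rank(T) = 3.

rank(T) = 3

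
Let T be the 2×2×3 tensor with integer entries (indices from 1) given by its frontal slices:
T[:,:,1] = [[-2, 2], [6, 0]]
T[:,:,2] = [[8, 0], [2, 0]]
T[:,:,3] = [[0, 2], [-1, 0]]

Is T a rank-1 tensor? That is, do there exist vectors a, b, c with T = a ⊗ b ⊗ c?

The mode-3 unfolding of T (rows indexed by k, columns by (i,j) = (1,1), (1,2), (2,1), (2,2)) is [[-2, 2, 6, 0], [8, 0, 2, 0], [0, 2, -1, 0]].
There the 3×3 minor on rows k ∈ {1, 2, 3}, columns (i,j) ∈ {(1,1), (1,2), (2,1)} is det [[-2, 2, 6], [8, 0, 2], [0, 2, -1]] = 120 ≠ 0, so this unfolding has rank ≥ 3; CP rank is at least every unfolding rank, so rank(T) ≥ 3.
In particular rank(T) ≥ 3 > 1, so T is not rank-1.

No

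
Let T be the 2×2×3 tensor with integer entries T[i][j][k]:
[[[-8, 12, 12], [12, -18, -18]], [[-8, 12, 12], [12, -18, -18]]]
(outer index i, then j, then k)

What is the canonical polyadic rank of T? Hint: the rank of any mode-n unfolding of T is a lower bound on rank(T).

1

Lower bound: T ≠ 0 (e.g. T[0,0,0] = -8), so rank(T) ≥ 1.
Upper bound: the mode-1 fibre T[:,0,0] = [-8, -8] gives a = [1, 1] (primitive direction); the mode-2 fibre T[0,:,0] = [-8, 12] gives b = [2, -3]; then c[k] = T[0,0,k] / (a[0]·b[0]) = [-8, 12, 12] / 2 = [-4, 6, 6].
Expanding [1, 1] ∘ [2, -3] ∘ [-4, 6, 6] reproduces all 12 entries of T, so T = [1, 1] ∘ [2, -3] ∘ [-4, 6, 6] and rank(T) ≤ 1.
These bounds meet, so rank(T) = 1.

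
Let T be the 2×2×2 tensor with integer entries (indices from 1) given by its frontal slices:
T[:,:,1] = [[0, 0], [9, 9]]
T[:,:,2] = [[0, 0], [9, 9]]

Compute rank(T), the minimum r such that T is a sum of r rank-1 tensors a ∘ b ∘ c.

1

Lower bound: T ≠ 0 (e.g. T[2,1,1] = 9), so rank(T) ≥ 1.
Upper bound: if T = a ∘ b ∘ c then every fibre of T is a multiple of the corresponding factor, so read the factors off the fibres through the nonzero entry T[2,1,1] = 9.
The mode-1 fibre T[:,1,1] = [0, 9] gives a = [0, 1] (primitive direction); the mode-2 fibre T[2,:,1] = [9, 9] gives b = [1, 1]; then c[k] = T[2,1,k] / (a[2]·b[1]) = [9, 9] / 1 = [9, 9].
Expanding [0, 1] ∘ [1, 1] ∘ [9, 9] reproduces all 8 entries of T, so T = [0, 1] ∘ [1, 1] ∘ [9, 9] and rank(T) ≤ 1.
These bounds meet, so rank(T) = 1.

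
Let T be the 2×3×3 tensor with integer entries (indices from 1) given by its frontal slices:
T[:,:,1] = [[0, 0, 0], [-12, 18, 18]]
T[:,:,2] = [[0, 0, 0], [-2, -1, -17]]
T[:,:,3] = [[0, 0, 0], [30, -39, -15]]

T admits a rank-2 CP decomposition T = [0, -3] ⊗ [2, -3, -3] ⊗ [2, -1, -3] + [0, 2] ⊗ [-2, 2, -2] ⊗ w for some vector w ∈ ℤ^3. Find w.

w = [0, 2, -3]

Subtract the known terms from T to get the rank-1 residual R = [0, 2] ⊗ [-2, 2, -2] ⊗ w, so R[i,j,k] = a[i]·b[j]·w[k]. Pick indices with nonzero a[2]·b[1] = (2)·(-2) = -4. Only the fibre through (2,1,·) is needed: R[2,1,:] = T[2,1,:] − Σₗ aₗ[2]bₗ[1]cₗ = [-12, -2, 30] − (-3)·(2)·[2, -1, -3] = [0, -8, 12]. Then w[k] = R[2,1,k] / -4 for each k, giving w = [0, -8, 12] / -4 = [0, 2, -3].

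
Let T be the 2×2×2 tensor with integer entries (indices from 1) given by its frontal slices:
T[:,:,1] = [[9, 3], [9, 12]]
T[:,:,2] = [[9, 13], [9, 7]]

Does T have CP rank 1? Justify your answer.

The mode-2 unfolding of T (rows indexed by j, columns by (i,k) = (1,1), (1,2), (2,1), (2,2)) is [[9, 9, 9, 9], [3, 13, 12, 7]].
There the 2×2 minor on rows j ∈ {1, 2}, columns (i,k) ∈ {(1,1), (1,2)} is det [[9, 9], [3, 13]] = 90 ≠ 0, so this unfolding has rank ≥ 2; CP rank is at least every unfolding rank, so rank(T) ≥ 2.
In particular rank(T) ≥ 2 > 1, so T is not rank-1.

No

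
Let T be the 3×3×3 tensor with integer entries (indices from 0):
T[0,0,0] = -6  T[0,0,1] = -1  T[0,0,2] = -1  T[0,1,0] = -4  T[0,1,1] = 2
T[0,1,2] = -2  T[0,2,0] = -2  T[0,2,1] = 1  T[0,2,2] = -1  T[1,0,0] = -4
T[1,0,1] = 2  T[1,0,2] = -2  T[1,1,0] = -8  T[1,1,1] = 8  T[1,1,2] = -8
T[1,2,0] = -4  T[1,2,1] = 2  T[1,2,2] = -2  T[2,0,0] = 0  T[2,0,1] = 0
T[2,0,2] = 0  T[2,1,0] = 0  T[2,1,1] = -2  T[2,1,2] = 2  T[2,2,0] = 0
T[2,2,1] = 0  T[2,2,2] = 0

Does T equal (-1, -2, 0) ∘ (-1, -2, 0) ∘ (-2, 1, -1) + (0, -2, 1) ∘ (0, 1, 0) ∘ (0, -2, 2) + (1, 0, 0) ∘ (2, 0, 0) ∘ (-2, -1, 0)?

Reconstruct entry (0,2,0) from the claimed factors: Σₗ aₗ[0]bₗ[2]cₗ[0] = (-1)·(0)·(-2) + (0)·(0)·(0) + (1)·(0)·(-2) = 0, but T[0,2,0] = -2. The claim is false.

No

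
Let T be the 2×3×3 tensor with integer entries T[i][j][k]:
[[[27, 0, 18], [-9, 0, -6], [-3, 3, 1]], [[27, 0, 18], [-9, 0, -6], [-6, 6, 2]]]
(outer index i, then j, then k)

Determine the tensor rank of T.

2

Lower bound: in the mode-2 unfolding of T (rows indexed by j, columns by (i,k)) the 2×2 minor on rows j ∈ {0, 2}, columns (i,k) ∈ {(0,0), (0,1)} is det [[27, 0], [-3, 3]] = 81 ≠ 0, so that unfolding has rank ≥ 2 and hence rank(T) ≥ 2 (CP rank is at least every unfolding rank, though it can be larger).
Upper bound: with S_k = T[:,:,k], the two rank-1 terms a₁b₁ᵀ, a₂b₂ᵀ are the rank-1 members of the pencil x·S₀ + y·S₁.
The 2×2 minor of x·S₀ + y·S₁ on rows {0,1}, columns {0,2} is −81·x² + 81·xy = (-81)·(x − y)(x), vanishing at (x:y) = (1:1) and (0:1).
M₁ = S₀ + S₁ = [[27, -9, 0], [27, -9, 0]] = 9·[1, 1][3, -1, 0]ᵀ and M₂ = S₁ = [[0, 0, 3], [0, 0, 6]] = 3·[1, 2][0, 0, 1]ᵀ, so take a₁ = [1, 1], b₁ = [3, -1, 0], a₂ = [1, 2], b₂ = [0, 0, 1].
Each slice is an integer combination of E₁ = a₁b₁ᵀ and E₂ = a₂b₂ᵀ: S₀ = 9·E₁ − 3·E₂, S₁ = 3·E₂, S₂ = 6·E₁ + E₂; reading off coefficients, c₁ = [9, 0, 6] and c₂ = [-3, 3, 1].
Hence T = [1, 1] (x) [3, -1, 0] (x) [9, 0, 6] + [1, 2] (x) [0, 0, 1] (x) [-3, 3, 1], so rank(T) ≤ 2.
These bounds meet, so rank(T) = 2.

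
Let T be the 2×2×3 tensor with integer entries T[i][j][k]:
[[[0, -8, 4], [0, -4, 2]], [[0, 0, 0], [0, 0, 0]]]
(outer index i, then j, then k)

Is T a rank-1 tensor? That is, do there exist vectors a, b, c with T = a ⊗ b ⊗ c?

Yes

If T = a ⊗ b ⊗ c then every fibre of T is a multiple of the corresponding factor, so read the factors off the fibres through the nonzero entry T[0,0,1] = -8.
The mode-1 fibre T[:,0,1] = [-8, 0] gives a = [1, 0] (primitive direction); the mode-2 fibre T[0,:,1] = [-8, -4] gives b = [2, 1]; then c[k] = T[0,0,k] / (a[0]·b[0]) = [0, -8, 4] / 2 = [0, -4, 2].
Expanding [1, 0] ⊗ [2, 1] ⊗ [0, -4, 2] reproduces all 12 entries of T, so T = [1, 0] ⊗ [2, 1] ⊗ [0, -4, 2] and rank(T) ≤ 1.
Equivalently every frontal slice T[:,:,k] is c[k] times the rank-1 matrix [1, 0] ⊗ [2, 1]. So T has rank 1 (it is nonzero).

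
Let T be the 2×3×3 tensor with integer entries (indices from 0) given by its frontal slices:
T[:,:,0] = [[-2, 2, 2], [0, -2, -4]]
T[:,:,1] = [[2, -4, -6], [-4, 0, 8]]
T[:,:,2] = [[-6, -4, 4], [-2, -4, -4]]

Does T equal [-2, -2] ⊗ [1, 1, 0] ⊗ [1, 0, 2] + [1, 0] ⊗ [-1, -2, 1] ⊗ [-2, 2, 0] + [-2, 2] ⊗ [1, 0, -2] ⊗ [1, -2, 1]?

Reconstruct entrywise from the claimed factors. For example, T[1,2,0] = -4 and Σₗ aₗ[1]bₗ[2]cₗ[0] = (-2)·(0)·(1) + (0)·(1)·(-2) + (2)·(-2)·(1) = -4; checking all 18 entries, every one matches. The claim holds.

Yes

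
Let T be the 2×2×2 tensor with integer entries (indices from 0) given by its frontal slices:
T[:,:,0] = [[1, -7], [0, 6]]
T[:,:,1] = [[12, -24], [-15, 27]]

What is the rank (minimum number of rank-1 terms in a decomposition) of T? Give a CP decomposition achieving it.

Lower bound: the mode-3 unfolding of T (rows indexed by k, columns by (i,j) = (0,0), (0,1), (1,0), (1,1)) is [[1, -7, 0, 6], [12, -24, -15, 27]].
There the 2×2 minor on rows k ∈ {0, 1}, columns (i,j) ∈ {(0,0), (0,1)} is det [[1, -7], [12, -24]] = 60 ≠ 0, so this unfolding has rank ≥ 2; CP rank is at least every unfolding rank, so rank(T) ≥ 2. (This is only a lower bound: in general the CP rank may exceed every unfolding rank, so we still need to exhibit 2 rank-1 terms summing to T.)
Upper bound — finding two terms. Write S_k = T[:,:,k] for the frontal slices: S₀ = [[1, -7], [0, 6]], S₁ = [[12, -24], [-15, 27]].
If T = a₁ ⊗ b₁ ⊗ c₁ + a₂ ⊗ b₂ ⊗ c₂ then each S_k = c₁[k]·a₁b₁ᵀ + c₂[k]·a₂b₂ᵀ. S₀ and S₁ are linearly independent, so a₁b₁ᵀ and a₂b₂ᵀ must span the same plane of matrices: they are the rank-1 matrices of the form x·S₀ + y·S₁.
det(x·S₀ + y·S₁) is 6·x² − 6·xy − 36·y² = 6·(x − 3·y)(x + 2·y), vanishing at (x:y) = (3:1) and (2:-1).
M₁ = 3·S₀ + S₁ = [[15, -45], [-15, 45]] = 15·[1, -1][1, -3]ᵀ and M₂ = 2·S₀ − S₁ = [[-10, 10], [15, -15]] = (-5)·[2, -3][1, -1]ᵀ, so take a₁ = [1, -1], b₁ = [1, -3], a₂ = [2, -3], b₂ = [1, -1].
Each slice is an integer combination of E₁ = a₁b₁ᵀ and E₂ = a₂b₂ᵀ: S₀ = 3·E₁ − E₂, S₁ = 6·E₁ + 3·E₂; reading off coefficients, c₁ = [3, 6] and c₂ = [-1, 3].
Hence T = [1, -1] ⊗ [1, -3] ⊗ [3, 6] + [2, -3] ⊗ [1, -1] ⊗ [-1, 3], so rank(T) ≤ 2.
These bounds meet, so rank(T) = 2.

rank(T) = 2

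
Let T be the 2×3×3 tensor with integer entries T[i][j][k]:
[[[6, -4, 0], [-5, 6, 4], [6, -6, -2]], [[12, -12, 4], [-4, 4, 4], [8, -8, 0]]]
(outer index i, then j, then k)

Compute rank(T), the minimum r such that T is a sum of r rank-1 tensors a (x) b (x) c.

Lower bound: the mode-3 unfolding of T (rows indexed by k, columns by (i,j) = (0,0), (0,1), (0,2), (1,0), (1,1), (1,2)) is [[6, -5, 6, 12, -4, 8], [-4, 6, -6, -12, 4, -8], [0, 4, -2, 4, 4, 0]].
There the 3×3 minor on rows k ∈ {0, 1, 2}, columns (i,j) ∈ {(0,0), (0,1), (0,2)} is det [[6, -5, 6], [-4, 6, -6], [0, 4, -2]] = 16 ≠ 0, so this unfolding has rank ≥ 3; CP rank is at least every unfolding rank, so rank(T) ≥ 3. (Unfolding ranks only ever bound the CP rank from below — rank(T) can be strictly larger than all of them — so the matching upper bound has to come from an explicit 3-term decomposition.)
Upper bound: T is a sum of 3 rank-1 terms, T = [1, 0] (x) [2, 1, 0] (x) [-1, 2, 0] + [1, 1] (x) [1, -1, 1] (x) [4, -4, -4] + [1, 2] (x) [2, 0, 1] (x) [2, -2, 2] (one valid choice — decompositions are not unique — normalised so each a, b is primitive with positive first nonzero entry; check it by expanding all entries), so rank(T) ≤ 3.
These bounds meet, so rank(T) = 3.
Check entry T[0,0,1] = -4: (1)·(2)·(2) + (1)·(1)·(-4) + (1)·(2)·(-2) = -4.

3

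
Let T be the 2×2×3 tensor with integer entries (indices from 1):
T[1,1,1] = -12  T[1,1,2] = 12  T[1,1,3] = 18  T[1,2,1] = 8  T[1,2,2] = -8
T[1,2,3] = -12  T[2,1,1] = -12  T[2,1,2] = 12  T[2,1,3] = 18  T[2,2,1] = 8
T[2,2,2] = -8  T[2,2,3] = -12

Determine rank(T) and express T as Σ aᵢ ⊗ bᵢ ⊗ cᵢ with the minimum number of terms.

rank(T) = 1

Lower bound: T ≠ 0 (e.g. T[1,1,1] = -12), so rank(T) ≥ 1.
Upper bound: if T = a ⊗ b ⊗ c then every fibre of T is a multiple of the corresponding factor, so read the factors off the fibres through the nonzero entry T[1,1,1] = -12.
The mode-1 fibre T[:,1,1] = [-12, -12] gives a = [1, 1] (primitive direction); the mode-2 fibre T[1,:,1] = [-12, 8] gives b = [3, -2]; then c[k] = T[1,1,k] / (a[1]·b[1]) = [-12, 12, 18] / 3 = [-4, 4, 6].
Expanding [1, 1] ⊗ [3, -2] ⊗ [-4, 4, 6] reproduces all 12 entries of T, so T = [1, 1] ⊗ [3, -2] ⊗ [-4, 4, 6] and rank(T) ≤ 1.
These bounds meet, so rank(T) = 1.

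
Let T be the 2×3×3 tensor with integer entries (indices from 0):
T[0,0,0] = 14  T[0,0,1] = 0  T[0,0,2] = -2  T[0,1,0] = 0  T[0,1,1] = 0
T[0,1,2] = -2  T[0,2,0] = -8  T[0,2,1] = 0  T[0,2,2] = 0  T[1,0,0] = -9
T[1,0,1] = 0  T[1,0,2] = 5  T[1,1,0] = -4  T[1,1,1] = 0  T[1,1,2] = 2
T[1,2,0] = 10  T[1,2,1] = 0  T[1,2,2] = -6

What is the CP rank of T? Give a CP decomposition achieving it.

rank(T) = 3

Lower bound: the mode-2 unfolding of T (rows indexed by j, columns by (i,k) = (0,0), (0,1), (0,2), (1,0), (1,1), (1,2)) is [[14, 0, -2, -9, 0, 5], [0, 0, -2, -4, 0, 2], [-8, 0, 0, 10, 0, -6]].
There the 3×3 minor on rows j ∈ {0, 1, 2}, columns (i,k) ∈ {(0,0), (0,2), (1,0)} is det [[14, -2, -9], [0, -2, -4], [-8, 0, 10]] = -200 ≠ 0, so this unfolding has rank ≥ 3; CP rank is at least every unfolding rank, so rank(T) ≥ 3. (This is only a lower bound: in general the CP rank may exceed every unfolding rank, so we still need to exhibit 3 rank-1 terms summing to T.)
Upper bound: T is a sum of 3 rank-1 terms, T = [1, -1] ⊗ [2, 1, -2] ⊗ [4, 0, -2] + [1, 0] ⊗ [2, -1, -1] ⊗ [4, 0, 0] + [2, 1] ⊗ [1, 0, -2] ⊗ [-1, 0, 1] (one valid choice — decompositions are not unique — normalised so each a, b is primitive with positive first nonzero entry; check it by expanding all entries), so rank(T) ≤ 3.
These bounds meet, so rank(T) = 3.
Check entry T[1,2,2] = -6: (-1)·(-2)·(-2) + (0)·(-1)·(0) + (1)·(-2)·(1) = -6.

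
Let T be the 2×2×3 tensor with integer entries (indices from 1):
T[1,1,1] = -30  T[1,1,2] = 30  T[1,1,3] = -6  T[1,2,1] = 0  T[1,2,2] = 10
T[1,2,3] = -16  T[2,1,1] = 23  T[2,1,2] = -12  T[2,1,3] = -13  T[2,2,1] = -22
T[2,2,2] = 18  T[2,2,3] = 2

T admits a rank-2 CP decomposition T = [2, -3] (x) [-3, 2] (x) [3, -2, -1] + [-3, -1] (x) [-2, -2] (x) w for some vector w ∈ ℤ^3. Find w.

w = [-2, 3, -2]

Subtract the known terms from T to get the rank-1 residual R = [-3, -1] (x) [-2, -2] (x) w, so R[i,j,k] = a[i]·b[j]·w[k]. Pick indices with nonzero a[1]·b[1] = (-3)·(-2) = 6. Only the fibre through (1,1,·) is needed: R[1,1,:] = T[1,1,:] − Σₗ aₗ[1]bₗ[1]cₗ = [-30, 30, -6] − (2)·(-3)·[3, -2, -1] = [-12, 18, -12]. Then w[k] = R[1,1,k] / 6 for each k, giving w = [-12, 18, -12] / 6 = [-2, 3, -2].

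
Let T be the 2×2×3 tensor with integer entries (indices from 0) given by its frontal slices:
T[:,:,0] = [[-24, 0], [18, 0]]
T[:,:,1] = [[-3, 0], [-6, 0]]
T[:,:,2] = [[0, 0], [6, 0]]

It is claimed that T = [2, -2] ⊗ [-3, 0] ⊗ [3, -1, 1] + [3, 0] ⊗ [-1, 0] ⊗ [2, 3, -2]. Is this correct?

Yes

Reconstruct entrywise from the claimed factors. For example, T[1,1,1] = 0 and Σₗ aₗ[1]bₗ[1]cₗ[1] = (-2)·(0)·(-1) + (0)·(0)·(3) = 0; checking all 12 entries, every one matches. The claim holds.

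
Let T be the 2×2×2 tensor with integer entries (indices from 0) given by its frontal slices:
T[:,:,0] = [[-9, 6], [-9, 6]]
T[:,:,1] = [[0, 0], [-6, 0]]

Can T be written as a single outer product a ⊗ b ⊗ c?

The mode-1 unfolding of T (rows indexed by i, columns by (j,k) = (0,0), (0,1), (1,0), (1,1)) is [[-9, 0, 6, 0], [-9, -6, 6, 0]].
There the 2×2 minor on rows i ∈ {0, 1}, columns (j,k) ∈ {(0,0), (0,1)} is det [[-9, 0], [-9, -6]] = 54 ≠ 0, so this unfolding has rank ≥ 2; CP rank is at least every unfolding rank, so rank(T) ≥ 2.
In particular rank(T) ≥ 2 > 1, so T is not rank-1.

No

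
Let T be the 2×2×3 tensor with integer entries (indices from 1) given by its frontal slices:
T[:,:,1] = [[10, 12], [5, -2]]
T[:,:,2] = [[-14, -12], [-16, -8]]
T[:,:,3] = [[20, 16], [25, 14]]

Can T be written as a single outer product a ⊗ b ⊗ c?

The mode-2 unfolding of T (rows indexed by j, columns by (i,k) = (1,1), (1,2), (1,3), (2,1), (2,2), (2,3)) is [[10, -14, 20, 5, -16, 25], [12, -12, 16, -2, -8, 14]].
There the 2×2 minor on rows j ∈ {1, 2}, columns (i,k) ∈ {(1,1), (1,2)} is det [[10, -14], [12, -12]] = 48 ≠ 0, so this unfolding has rank ≥ 2; CP rank is at least every unfolding rank, so rank(T) ≥ 2.
In particular rank(T) ≥ 2 > 1, so T is not rank-1.

No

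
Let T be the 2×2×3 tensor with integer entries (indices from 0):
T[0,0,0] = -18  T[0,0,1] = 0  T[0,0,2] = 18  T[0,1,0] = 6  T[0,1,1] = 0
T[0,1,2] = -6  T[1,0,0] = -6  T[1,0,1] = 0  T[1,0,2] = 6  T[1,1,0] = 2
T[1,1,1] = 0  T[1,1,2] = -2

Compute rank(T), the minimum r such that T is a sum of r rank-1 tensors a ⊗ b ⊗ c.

1

Lower bound: T ≠ 0 (e.g. T[0,0,0] = -18), so rank(T) ≥ 1.
Upper bound: the mode-1 fibre T[:,0,0] = [-18, -6] gives a = [3, 1] (primitive direction); the mode-2 fibre T[0,:,0] = [-18, 6] gives b = [3, -1]; then c[k] = T[0,0,k] / (a[0]·b[0]) = [-18, 0, 18] / 9 = [-2, 0, 2].
Expanding [3, 1] ⊗ [3, -1] ⊗ [-2, 0, 2] reproduces all 12 entries of T, so T = [3, 1] ⊗ [3, -1] ⊗ [-2, 0, 2] and rank(T) ≤ 1.
These bounds meet, so rank(T) = 1.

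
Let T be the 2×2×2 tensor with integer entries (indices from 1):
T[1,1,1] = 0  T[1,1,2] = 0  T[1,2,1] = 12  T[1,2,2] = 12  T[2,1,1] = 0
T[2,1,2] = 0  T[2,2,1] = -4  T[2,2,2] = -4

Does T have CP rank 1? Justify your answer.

Yes

If T = a ⊗ b ⊗ c then every fibre of T is a multiple of the corresponding factor, so read the factors off the fibres through the nonzero entry T[1,2,1] = 12.
The mode-1 fibre T[:,2,1] = [12, -4] gives a = [3, -1] (primitive direction); the mode-2 fibre T[1,:,1] = [0, 12] gives b = [0, 1]; then c[k] = T[1,2,k] / (a[1]·b[2]) = [12, 12] / 3 = [4, 4].
Expanding [3, -1] ⊗ [0, 1] ⊗ [4, 4] reproduces all 8 entries of T, so T = [3, -1] ⊗ [0, 1] ⊗ [4, 4] and rank(T) ≤ 1.
Equivalently every frontal slice T[:,:,k] is c[k] times the rank-1 matrix [3, -1] ⊗ [0, 1]. So T has rank 1 (it is nonzero).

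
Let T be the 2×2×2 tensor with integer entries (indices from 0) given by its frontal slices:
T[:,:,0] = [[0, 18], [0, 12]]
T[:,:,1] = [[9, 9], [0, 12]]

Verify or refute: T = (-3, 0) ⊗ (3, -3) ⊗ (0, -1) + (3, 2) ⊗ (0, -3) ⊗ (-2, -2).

Yes

Reconstruct entrywise from the claimed factors. For example, T[0,0,0] = 0 and Σₗ aₗ[0]bₗ[0]cₗ[0] = (-3)·(3)·(0) + (3)·(0)·(-2) = 0; checking all 8 entries, every one matches. The claim holds.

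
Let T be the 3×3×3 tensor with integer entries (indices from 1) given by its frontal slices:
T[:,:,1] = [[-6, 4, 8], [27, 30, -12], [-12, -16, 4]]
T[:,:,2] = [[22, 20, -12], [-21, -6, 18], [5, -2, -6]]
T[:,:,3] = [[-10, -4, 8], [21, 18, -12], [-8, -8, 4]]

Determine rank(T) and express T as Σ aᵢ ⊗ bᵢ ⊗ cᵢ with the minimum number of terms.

Lower bound: in the mode-1 unfolding of T (rows indexed by i, columns by (j,k)) the 2×2 minor on rows i ∈ {1, 2}, columns (j,k) ∈ {(1,1), (1,2)} is det [[-6, 22], [27, -21]] = -468 ≠ 0, so that unfolding has rank ≥ 2 and hence rank(T) ≥ 2 (CP rank is at least every unfolding rank, though it can be larger).
Upper bound: with S_k = T[:,:,k], the two rank-1 terms a₁b₁ᵀ, a₂b₂ᵀ are the rank-1 members of the pencil x·S₁ + y·S₂.
The 2×2 minor of x·S₁ + y·S₂ on rows {1,2}, columns {1,2} is −288·x² + 240·xy + 288·y² = (-48)·(2·x − 3·y)(3·x + 2·y), vanishing at (x:y) = (3:2) and (2:-3).
M₁ = 3·S₁ + 2·S₂ = [[26, 52, 0], [39, 78, 0], [-26, -52, 0]] = 13·(2, 3, -2)(1, 2, 0)ᵀ and M₂ = 2·S₁ − 3·S₂ = [[-78, -52, 52], [117, 78, -78], [-39, -26, 26]] = (-13)·(2, -3, 1)(3, 2, -2)ᵀ, so take a₁ = (2, 3, -2), b₁ = (1, 2, 0), a₂ = (2, -3, 1), b₂ = (3, 2, -2).
Each slice is an integer combination of E₁ = a₁b₁ᵀ and E₂ = a₂b₂ᵀ: S₁ = 3·E₁ − 2·E₂, S₂ = 2·E₁ + 3·E₂, S₃ = E₁ − 2·E₂; reading off coefficients, c₁ = (3, 2, 1) and c₂ = (-2, 3, -2).
Hence T = (2, 3, -2) ⊗ (1, 2, 0) ⊗ (3, 2, 1) + (2, -3, 1) ⊗ (3, 2, -2) ⊗ (-2, 3, -2), so rank(T) ≤ 2.
These bounds meet, so rank(T) = 2.

rank(T) = 2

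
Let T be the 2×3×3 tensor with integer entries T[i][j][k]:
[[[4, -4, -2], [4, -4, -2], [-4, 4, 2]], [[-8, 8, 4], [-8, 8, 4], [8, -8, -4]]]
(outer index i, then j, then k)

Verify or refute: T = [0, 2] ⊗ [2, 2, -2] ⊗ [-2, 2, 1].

Reconstruct entry (0,0,0) from the claimed factors: Σₗ aₗ[0]bₗ[0]cₗ[0] = (0)·(2)·(-2) = 0, but T[0,0,0] = 4. The claim is false.

No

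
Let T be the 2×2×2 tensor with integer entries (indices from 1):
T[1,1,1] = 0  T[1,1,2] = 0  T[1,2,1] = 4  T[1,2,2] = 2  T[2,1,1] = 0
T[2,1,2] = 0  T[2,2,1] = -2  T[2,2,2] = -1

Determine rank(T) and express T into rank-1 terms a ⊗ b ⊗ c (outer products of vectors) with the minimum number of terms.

Lower bound: T ≠ 0 (e.g. T[1,2,1] = 4), so rank(T) ≥ 1.
Upper bound: if T = a ⊗ b ⊗ c then every fibre of T is a multiple of the corresponding factor, so read the factors off the fibres through the nonzero entry T[1,2,1] = 4.
The mode-1 fibre T[:,2,1] = [4, -2] gives a = (2, -1) (primitive direction); the mode-2 fibre T[1,:,1] = [0, 4] gives b = (0, 1); then c[k] = T[1,2,k] / (a[1]·b[2]) = [4, 2] / 2 = (2, 1).
Expanding (2, -1) ⊗ (0, 1) ⊗ (2, 1) reproduces all 8 entries of T, so T = (2, -1) ⊗ (0, 1) ⊗ (2, 1) and rank(T) ≤ 1.
These bounds meet, so rank(T) = 1.
Check entry T[2,1,1] = 0: (-1)·(0)·(2) = 0.

rank(T) = 1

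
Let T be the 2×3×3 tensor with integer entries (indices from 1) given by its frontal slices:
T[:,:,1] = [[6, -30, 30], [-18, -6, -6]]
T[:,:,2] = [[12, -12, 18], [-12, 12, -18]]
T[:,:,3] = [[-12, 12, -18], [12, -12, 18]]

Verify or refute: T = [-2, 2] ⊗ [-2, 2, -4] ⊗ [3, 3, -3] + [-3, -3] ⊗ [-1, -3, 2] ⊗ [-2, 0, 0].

No

Reconstruct entry (1,3,1) from the claimed factors: Σₗ aₗ[1]bₗ[3]cₗ[1] = (-2)·(-4)·(3) + (-3)·(2)·(-2) = 36, but T[1,3,1] = 30. The claim is false.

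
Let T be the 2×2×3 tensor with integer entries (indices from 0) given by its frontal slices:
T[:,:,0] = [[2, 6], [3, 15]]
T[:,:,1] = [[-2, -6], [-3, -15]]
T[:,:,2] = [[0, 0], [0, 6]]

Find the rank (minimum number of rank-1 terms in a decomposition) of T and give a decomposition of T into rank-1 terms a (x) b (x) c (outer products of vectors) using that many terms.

Lower bound: the mode-2 unfolding of T (rows indexed by j, columns by (i,k) = (0,0), (0,1), (0,2), (1,0), (1,1), (1,2)) is [[2, -2, 0, 3, -3, 0], [6, -6, 0, 15, -15, 6]].
There the 2×2 minor on rows j ∈ {0, 1}, columns (i,k) ∈ {(0,0), (1,0)} is det [[2, 3], [6, 15]] = 12 ≠ 0, so this unfolding has rank ≥ 2; CP rank is at least every unfolding rank, so rank(T) ≥ 2. (Unfolding ranks only ever bound the CP rank from below — rank(T) can be strictly larger than all of them — so the matching upper bound has to come from an explicit 2-term decomposition.)
Upper bound — finding two terms. Write S_k = T[:,:,k] for the frontal slices: S₀ = [[2, 6], [3, 15]], S₁ = [[-2, -6], [-3, -15]], S₂ = [[0, 0], [0, 6]].
If T = a₁ (x) b₁ (x) c₁ + a₂ (x) b₂ (x) c₂ then each S_k = c₁[k]·a₁b₁ᵀ + c₂[k]·a₂b₂ᵀ. S₀ and S₂ are linearly independent, so a₁b₁ᵀ and a₂b₂ᵀ must span the same plane of matrices: they are the rank-1 matrices of the form x·S₀ + y·S₂.
det(x·S₀ + y·S₂) is 12·x² + 12·xy = 12·(x + y)(x), vanishing at (x:y) = (1:-1) and (0:1).
M₁ = S₀ − S₂ = [[2, 6], [3, 9]] = [2, 3][1, 3]ᵀ and M₂ = S₂ = [[0, 0], [0, 6]] = 6·[0, 1][0, 1]ᵀ, so take a₁ = [2, 3], b₁ = [1, 3], a₂ = [0, 1], b₂ = [0, 1].
Each slice is an integer combination of E₁ = a₁b₁ᵀ and E₂ = a₂b₂ᵀ: S₀ = E₁ + 6·E₂, S₁ = −E₁ − 6·E₂, S₂ = 6·E₂; reading off coefficients, c₁ = [1, -1, 0] and c₂ = [6, -6, 6].
Hence T = [2, 3] (x) [1, 3] (x) [1, -1, 0] + [0, 1] (x) [0, 1] (x) [6, -6, 6], so rank(T) ≤ 2.
These bounds meet, so rank(T) = 2.
Check entry T[0,0,2] = 0: (2)·(1)·(0) + (0)·(0)·(6) = 0.

rank(T) = 2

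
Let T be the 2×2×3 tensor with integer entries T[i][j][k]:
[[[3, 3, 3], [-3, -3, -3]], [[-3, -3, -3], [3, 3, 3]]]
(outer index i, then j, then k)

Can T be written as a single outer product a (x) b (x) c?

If T = a (x) b (x) c then every fibre of T is a multiple of the corresponding factor, so read the factors off the fibres through the nonzero entry T[0,0,0] = 3.
The mode-1 fibre T[:,0,0] = [3, -3] gives a = [1, -1] (primitive direction); the mode-2 fibre T[0,:,0] = [3, -3] gives b = [1, -1]; then c[k] = T[0,0,k] / (a[0]·b[0]) = [3, 3, 3] / 1 = [3, 3, 3].
Expanding [1, -1] (x) [1, -1] (x) [3, 3, 3] reproduces all 12 entries of T, so T = [1, -1] (x) [1, -1] (x) [3, 3, 3] and rank(T) ≤ 1.
Equivalently every frontal slice T[:,:,k] is c[k] times the rank-1 matrix [1, -1] (x) [1, -1]. So T has rank 1 (it is nonzero).

Yes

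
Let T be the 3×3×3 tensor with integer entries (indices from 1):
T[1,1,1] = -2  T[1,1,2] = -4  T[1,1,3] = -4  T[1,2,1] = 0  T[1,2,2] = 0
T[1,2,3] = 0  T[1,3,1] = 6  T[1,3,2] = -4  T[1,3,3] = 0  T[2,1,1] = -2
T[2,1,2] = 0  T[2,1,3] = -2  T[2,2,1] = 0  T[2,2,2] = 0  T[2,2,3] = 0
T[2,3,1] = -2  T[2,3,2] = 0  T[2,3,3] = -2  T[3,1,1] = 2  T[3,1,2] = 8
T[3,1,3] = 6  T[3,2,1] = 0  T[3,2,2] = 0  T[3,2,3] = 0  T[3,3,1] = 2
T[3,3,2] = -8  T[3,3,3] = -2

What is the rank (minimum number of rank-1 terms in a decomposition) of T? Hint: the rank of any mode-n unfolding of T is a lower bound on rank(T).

Lower bound: the mode-3 unfolding of T (rows indexed by k, columns by (i,j) = (1,1), (1,2), (1,3), (2,1), (2,2), (2,3), (3,1), (3,2), (3,3)) is [[-2, 0, 6, -2, 0, -2, 2, 0, 2], [-4, 0, -4, 0, 0, 0, 8, 0, -8], [-4, 0, 0, -2, 0, -2, 6, 0, -2]].
There the 3×3 minor on rows k ∈ {1, 2, 3}, columns (i,j) ∈ {(1,1), (1,3), (2,1)} is det [[-2, 6, -2], [-4, -4, 0], [-4, 0, -2]] = -32 ≠ 0, so this unfolding has rank ≥ 3; CP rank is at least every unfolding rank, so rank(T) ≥ 3. (This is only a lower bound: in general the CP rank may exceed every unfolding rank, so we still need to exhibit 3 rank-1 terms summing to T.)
Upper bound: T is a sum of 3 rank-1 terms, T = [1, 0, -2] ⊗ [1, 0, -1] ⊗ [0, -4, -2] + [1, 0, 0] ⊗ [0, 0, 1] ⊗ [8, -8, 0] + [1, 1, -1] ⊗ [1, 0, 1] ⊗ [-2, 0, -2] (one valid choice — decompositions are not unique — normalised so each a, b is primitive with positive first nonzero entry; check it by expanding all entries), so rank(T) ≤ 3.
These bounds meet, so rank(T) = 3.

3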